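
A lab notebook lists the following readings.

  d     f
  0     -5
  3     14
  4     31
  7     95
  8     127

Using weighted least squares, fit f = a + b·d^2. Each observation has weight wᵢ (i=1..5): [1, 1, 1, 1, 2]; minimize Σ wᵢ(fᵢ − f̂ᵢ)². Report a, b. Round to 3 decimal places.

Setting ∂/∂a … = 0 gives: 6·a + 202·b = 389;  202·a + 10930·b = 21533.
Determinant 6·10930 − 202² = 24776.
a = (389·10930 − 202·21533)/24776 = -12237/3097; b = (6·21533 − 202·389)/24776 = 12655/6194.

a = -3.951, b = 2.043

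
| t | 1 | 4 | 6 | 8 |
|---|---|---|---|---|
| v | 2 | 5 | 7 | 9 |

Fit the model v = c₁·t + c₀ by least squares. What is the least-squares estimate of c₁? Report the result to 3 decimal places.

c₁ = 1.000

From the data, Σt·t = 117, Σt = 19, Σ1 = 4.
For Xᵀv: Σt·v = 136, Σv = 23.
Δ = 117·4 − 19² = 107.
c₁ = (136·4 − 19·23)/107 = 1; c₀ = (117·23 − 19·136)/107 = 1.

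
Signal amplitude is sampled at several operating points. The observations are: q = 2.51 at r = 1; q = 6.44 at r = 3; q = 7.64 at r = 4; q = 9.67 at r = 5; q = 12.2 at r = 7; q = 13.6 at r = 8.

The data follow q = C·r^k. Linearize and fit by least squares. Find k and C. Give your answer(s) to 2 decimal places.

k = 0.81, C = 2.55

Let Y = ln q. Fitting Y = k·ln r + ln C by least squares:
Σln r = 8.1197, Σ(ln r)² = 13.8297, Σln q = 12.1967, Σln r·ln q = 18.8120.
Normal system: [[13.8297, 8.1197]; [8.1197, 6]]·[k, ln C]ᵀ = [18.8120, 12.1967]ᵀ.
Δ = 13.8297·6 − (8.1197)² = 17.0487; k = (18.8120·6 − 8.1197·12.1967)/17.0487 = 0.81168, ln C = (13.8297·12.1967 − 8.1197·18.8120)/17.0487 = 0.93435, so C = exp(0.93435) = 2.54556.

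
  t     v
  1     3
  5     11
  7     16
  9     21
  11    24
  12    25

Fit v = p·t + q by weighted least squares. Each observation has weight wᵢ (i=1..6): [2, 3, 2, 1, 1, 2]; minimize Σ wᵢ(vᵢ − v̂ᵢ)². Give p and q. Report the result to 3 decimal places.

p = 2.058, q = 1.059

Setting ∂/∂p … = 0 gives: 665·p + 75·q = 1448;  75·p + 11·q = 166.
(Σwᵢ·t·t = 665, Σwᵢ·t = 75, Σwᵢ·1 = 11, Σwᵢ·t·v = 1448, Σwᵢ·v = 166.)
Determinant 665·11 − 75² = 1690.
p = (1448·11 − 75·166)/1690 = 1739/845; q = (665·166 − 75·1448)/1690 = 179/169.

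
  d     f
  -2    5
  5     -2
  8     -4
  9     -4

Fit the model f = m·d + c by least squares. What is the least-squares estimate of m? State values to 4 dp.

m = -0.8514

Normal-equation sums: Σd·d = 174, Σd = 20, Σ1 = 4.
Right-hand side: Σd·f = -88, Σf = -5.
XᵀX·[m, c]ᵀ = Xᵀf becomes [[174, 20]; [20, 4]]·[m, c]ᵀ = [-88, -5]ᵀ.
det = 174·4 − 20² = 296.
m = ((-88)·4 − 20·(-5))/296 = -63/74; c = (174·(-5) − 20·(-88))/296 = 445/148.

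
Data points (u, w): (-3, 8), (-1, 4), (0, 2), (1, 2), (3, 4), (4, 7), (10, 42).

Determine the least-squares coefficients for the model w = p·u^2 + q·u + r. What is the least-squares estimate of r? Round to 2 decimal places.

Forming MᵀM = [[10420, 1064, 136]; [1064, 136, 14]; [136, 14, 7]] and Mᵀw = [4426, 434, 69]ᵀ gives MᵀM·[p, q, r]ᵀ = Mᵀw.
Row-reducing yields p = 9605/20682, q = -20629/31023, r = 67139/31023.

r = 2.16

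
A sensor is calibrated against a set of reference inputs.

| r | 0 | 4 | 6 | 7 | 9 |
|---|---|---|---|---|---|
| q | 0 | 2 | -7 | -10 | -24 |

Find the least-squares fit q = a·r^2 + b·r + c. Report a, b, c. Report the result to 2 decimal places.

a = -0.58, b = 2.56, c = 0.16

The normal system AᵀA·[a, b, c]ᵀ = Aᵀq is [[10514, 1352, 182]; [1352, 182, 26]; [182, 26, 5]]·[a, b, c]ᵀ = [-2654, -320, -39]ᵀ.
Solving the 3×3 system (Gaussian elimination) gives a = -328/561, b = 18691/7293, c = 29/187.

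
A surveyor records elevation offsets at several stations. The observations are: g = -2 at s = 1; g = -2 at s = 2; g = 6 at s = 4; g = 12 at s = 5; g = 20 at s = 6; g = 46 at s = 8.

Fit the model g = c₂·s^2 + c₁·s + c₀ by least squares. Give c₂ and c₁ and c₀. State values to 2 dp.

Normal-equation sums: Σs^2·s^2 = 6290, Σs^2·s = 926, Σs^2 = 146, Σs·s = 146, Σs = 26, Σ1 = 6.
For Mᵀg: Σs^2·g = 4050, Σs·g = 566, Σg = 80.
MᵀM·[c₂, c₁, c₀]ᵀ = Mᵀg becomes [[6290, 926, 146]; [926, 146, 26]; [146, 26, 6]]·[c₂, c₁, c₀]ᵀ = [4050, 566, 80]ᵀ.
Solving the 3×3 system (Gaussian elimination) gives c₂ = 433/390, c₁ = -6221/1950, c₀ = 46/325.

c₂ = 1.11, c₁ = -3.19, c₀ = 0.14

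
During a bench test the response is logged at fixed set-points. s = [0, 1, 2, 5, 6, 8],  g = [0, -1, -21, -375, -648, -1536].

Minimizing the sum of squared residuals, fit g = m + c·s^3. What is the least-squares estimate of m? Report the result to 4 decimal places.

m = 1.3291

Sums needed: Σ1 = 6, Σs^3 = 862, Σs^3·s^3 = 324490.
And Σg = -2581, Σs^3·g = -973444.
Determinant 6·324490 − 862² = 1203896.
m = ((-2581)·324490 − 862·(-973444))/1203896 = 800019/601948; c = (6·(-973444) − 862·(-2581))/1203896 = -1807921/601948.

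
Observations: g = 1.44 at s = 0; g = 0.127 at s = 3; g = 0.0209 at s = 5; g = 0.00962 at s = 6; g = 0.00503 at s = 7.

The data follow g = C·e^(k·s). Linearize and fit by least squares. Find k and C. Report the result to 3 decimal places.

k = -0.822, C = 1.423

With ln gᵢ as the transformed response and sᵢ as the regressor:
AᵀA = [[119.0000, 21.0000]; [21.0000, 5]], rhs = [-90.4405, -15.5032]ᵀ  (here Σs = 21.0000, Σ(s)² = 119.0000, Σln g = -15.5032, Σs·ln g = -90.4405).
Solving (det = 154.0000): k = -0.82231, ln C = 0.35307, so C = exp(0.35307) = 1.42344.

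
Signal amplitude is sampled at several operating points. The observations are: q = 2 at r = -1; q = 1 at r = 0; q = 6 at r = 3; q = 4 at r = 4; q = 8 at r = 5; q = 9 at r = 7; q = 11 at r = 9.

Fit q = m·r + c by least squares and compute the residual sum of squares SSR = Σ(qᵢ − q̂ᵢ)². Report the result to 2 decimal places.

SSR = 7.99

Sums needed: Σr·r = 181, Σr = 27, Σ1 = 7.
And Σr·q = 234, Σq = 41.
Eliminating c: 7·(row 1) − 27·(row 2) gives 538·m = 7·234 − 27·41 = 531, so m = 531/538.
Then c = (41 − 27·(531/538))/7 = 1103/538.
Residuals: 252/269, -565/538, 266/269, -1075/538, 273/269, 11/269, 18/269; SSR = 4297/538.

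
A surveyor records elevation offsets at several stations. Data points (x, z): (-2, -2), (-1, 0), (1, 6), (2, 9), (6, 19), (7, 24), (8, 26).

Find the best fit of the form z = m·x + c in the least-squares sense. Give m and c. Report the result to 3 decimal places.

The normal equations are: 159·m + 21·c = 518;  21·m + 7·c = 82.
Δ = 159·7 − 21² = 672.
m = (518·7 − 21·82)/672 = 17/6; c = (159·82 − 21·518)/672 = 45/14.

m = 2.833, c = 3.214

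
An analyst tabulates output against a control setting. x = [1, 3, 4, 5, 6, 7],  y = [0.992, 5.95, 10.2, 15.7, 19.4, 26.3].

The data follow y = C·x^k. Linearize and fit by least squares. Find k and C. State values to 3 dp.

With ln yᵢ as the transformed response and ln xᵢ as the regressor:
XᵀX = [[12.7160, 7.8320]; [7.8320, 6]], rhs = [21.2860, 13.0862]ᵀ  (here Σln x = 7.8320, Σ(ln x)² = 12.7160, Σln y = 13.0862, Σln x·ln y = 21.2860).
Slope k = (n·Σln x·ln y − Σln x·Σln y)/(n·Σ(ln x)² − (Σln x)²) = (6·21.2860 − 7.8320·13.0862)/14.9557 = 1.68659; ln C = (Σln y − k·Σln x)/n = -0.02052, so C = exp(-0.02052) = 0.97969.

k = 1.687, C = 0.980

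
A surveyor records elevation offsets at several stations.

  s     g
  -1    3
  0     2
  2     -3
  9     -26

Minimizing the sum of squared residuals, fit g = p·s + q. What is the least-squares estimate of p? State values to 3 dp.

With design matrix M, MᵀM = [[86, 10]; [10, 4]] and Mᵀg = [-243, -24]ᵀ.
Determinant 86·4 − 10² = 244.
p = ((-243)·4 − 10·(-24))/244 = -3; q = (86·(-24) − 10·(-243))/244 = 3/2.

p = -3.000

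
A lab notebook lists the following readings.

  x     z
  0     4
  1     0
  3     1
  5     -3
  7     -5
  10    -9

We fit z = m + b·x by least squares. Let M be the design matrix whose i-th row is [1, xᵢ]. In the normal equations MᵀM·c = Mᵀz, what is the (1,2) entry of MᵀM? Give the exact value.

26

Row 1 ↔ basis 1, column 2 ↔ basis x, so (MᵀM)_{1,2} = Σᵢ x = (1)·(0) + (1)·(1) + (1)·(3) + (1)·(5) + (1)·(7) + (1)·(10) = 26.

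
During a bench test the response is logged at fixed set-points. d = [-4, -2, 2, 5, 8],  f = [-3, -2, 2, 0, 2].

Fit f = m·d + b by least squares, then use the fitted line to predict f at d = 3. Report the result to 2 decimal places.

Compute the Gram sums: Σd·d = 113, Σd = 9, Σ1 = 5.
For Aᵀf: Σd·f = 36, Σf = -1.
Normal equations: [[113, 9]; [9, 5]]·[m, b]ᵀ = [36, -1]ᵀ.
det = 113·5 − 9² = 484.
m = (36·5 − 9·(-1))/484 = 189/484; b = (113·(-1) − 9·36)/484 = -437/484.
At d = 3: f̂ = (189/484)·(3) + (-437/484)·(1) = 65/242.

f̂ = 0.27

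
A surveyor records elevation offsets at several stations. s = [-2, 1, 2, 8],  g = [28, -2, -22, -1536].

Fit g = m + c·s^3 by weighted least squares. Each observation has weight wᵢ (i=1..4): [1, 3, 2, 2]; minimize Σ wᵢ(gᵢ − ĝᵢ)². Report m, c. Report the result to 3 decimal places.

m = 1.845, c = -3.004

Setting ∂/∂m … = 0 gives: 8·m + 1035·c = -3094;  1035·m + 524483·c = -1573446.
(Σwᵢ·1 = 8, Σwᵢ·s^3 = 1035, Σwᵢ·s^3·s^3 = 524483, Σwᵢ·g = -3094, Σwᵢ·s^3·g = -1573446.)
Δ = 8·524483 − 1035² = 3124639.
m = ((-3094)·524483 − 1035·(-1573446))/3124639 = 823744/446377; c = (8·(-1573446) − 1035·(-3094))/3124639 = -1340754/446377.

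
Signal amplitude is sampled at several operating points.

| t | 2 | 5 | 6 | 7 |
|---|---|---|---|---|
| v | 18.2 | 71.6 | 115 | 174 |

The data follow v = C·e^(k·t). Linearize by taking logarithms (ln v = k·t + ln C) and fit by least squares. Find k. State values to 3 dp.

Linearized form: ln v = k·t + ln C. From the 4 transformed points,
AᵀA = [[114.0000, 20.0000]; [20.0000, 4]], rhs = [91.7413, 17.0765]ᵀ  (here Σt = 20.0000, Σ(t)² = 114.0000, Σln v = 17.0765, Σt·ln v = 91.7413).
Slope k = (n·Σt·ln v − Σt·Σln v)/(n·Σ(t)² − (Σt)²) = (4·91.7413 − 20.0000·17.0765)/56.0000 = 0.45420; ln C = (Σln v − k·Σt)/n = 1.99813.

k = 0.454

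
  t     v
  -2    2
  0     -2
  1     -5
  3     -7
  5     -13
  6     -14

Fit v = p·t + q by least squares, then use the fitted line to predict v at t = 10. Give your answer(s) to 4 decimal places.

With design matrix X, XᵀX = [[75, 13]; [13, 6]] and Xᵀv = [-179, -39]ᵀ.
Eliminating q: 6·(row 1) − 13·(row 2) gives 281·p = 6·(-179) − 13·(-39) = -567, so p = -567/281.
Then q = ((-39) − 13·(-567/281))/6 = -598/281.
At t = 10: v̂ = (-567/281)·(10) + (-598/281)·(1) = -6268/281.

v̂ = -22.3060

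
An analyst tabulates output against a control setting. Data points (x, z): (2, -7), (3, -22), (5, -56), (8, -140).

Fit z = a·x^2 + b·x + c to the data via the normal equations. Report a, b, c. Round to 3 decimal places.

a = -1.886, b = -3.129, c = 5.932

Normal-equation sums: Σx^2·x^2 = 4818, Σx^2·x = 672, Σx^2 = 102, Σx·x = 102, Σx = 18, Σ1 = 4.
And Σx^2·z = -10586, Σx·z = -1480, Σz = -225.
AᵀA·[a, b, c]ᵀ = Aᵀz becomes [[4818, 672, 102]; [672, 102, 18]; [102, 18, 4]]·[a, b, c]ᵀ = [-10586, -1480, -225]ᵀ.
Inverting the 3×3 Gram matrix, [a, b, c]ᵀ = [-83/44, -413/132, 261/44]ᵀ.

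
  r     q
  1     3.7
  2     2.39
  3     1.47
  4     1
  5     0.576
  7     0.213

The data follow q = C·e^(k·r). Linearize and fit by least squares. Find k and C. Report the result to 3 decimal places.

With ln qᵢ as the transformed response and rᵢ as the regressor:
Over the data: Σr = 22.0000, Σ(r)² = 104.0000, Σln q = 0.4668, Σr·ln q = -9.3768.
Normal system: [[104.0000, 22.0000]; [22.0000, 6]]·[k, ln C]ᵀ = [-9.3768, 0.4668]ᵀ.
Slope k = (n·Σr·ln q − Σr·Σln q)/(n·Σ(r)² − (Σr)²) = (6·-9.3768 − 22.0000·0.4668)/140.0000 = -0.47521; ln C = (Σln q − k·Σr)/n = 1.82024, so C = exp(1.82024) = 6.17335.

k = -0.475, C = 6.173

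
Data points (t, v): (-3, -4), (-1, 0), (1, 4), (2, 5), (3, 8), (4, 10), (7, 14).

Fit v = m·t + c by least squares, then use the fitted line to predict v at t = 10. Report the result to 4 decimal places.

v̂ = 20.2621

Normal-equation sums: Σt·t = 89, Σt = 13, Σ1 = 7.
Right-hand side: Σt·v = 188, Σv = 37.
Δ = 89·7 − 13² = 454.
m = (188·7 − 13·37)/454 = 835/454; c = (89·37 − 13·188)/454 = 849/454.
At t = 10: v̂ = (835/454)·(10) + (849/454)·(1) = 9199/454.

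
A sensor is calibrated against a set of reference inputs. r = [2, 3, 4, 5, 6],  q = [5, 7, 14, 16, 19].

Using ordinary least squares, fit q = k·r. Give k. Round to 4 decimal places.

Sums needed: Σr·r = 90.
Right-hand side: Σr·q = 281.
Hence k = 281 / 90 ≈ 3.12222.

k = 3.1222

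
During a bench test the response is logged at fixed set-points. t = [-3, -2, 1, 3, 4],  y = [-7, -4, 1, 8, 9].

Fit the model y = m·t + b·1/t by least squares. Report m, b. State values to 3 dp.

With design matrix X, XᵀX = [[39, 5]; [5, 221/144]] and Xᵀy = [90, 41/4]ᵀ.
Eliminating b: (221/144)·(row 1) − 5·(row 2) gives (1673/48)·m = (221/144)·90 − 5·(41/4) = 695/8, so m = 4170/1673.
Then b = ((41/4) − 5·(4170/1673))/(221/144) = -2412/1673.

m = 2.493, b = -1.442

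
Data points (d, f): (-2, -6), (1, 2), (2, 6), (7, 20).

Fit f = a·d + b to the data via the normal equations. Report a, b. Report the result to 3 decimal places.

From the data, Σd·d = 58, Σd = 8, Σ1 = 4.
Moment sums: Σd·f = 166, Σf = 22.
Determinant 58·4 − 8² = 168.
a = (166·4 − 8·22)/168 = 61/21; b = (58·22 − 8·166)/168 = -13/42.

a = 2.905, b = -0.310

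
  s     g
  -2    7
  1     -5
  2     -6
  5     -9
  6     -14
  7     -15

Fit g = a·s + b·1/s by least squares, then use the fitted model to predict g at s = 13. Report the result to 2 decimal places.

ĝ = -26.96

With design matrix M, MᵀM = [[119, 6]; [6, 70039/44100]] and Mᵀg = [-265, -3733/210]ᵀ.
det = 119·(70039/44100) − 6² = 963863/6300.
a = ((-265)·(70039/44100) − 6·(-3733/210))/(963863/6300) = -13856755/6747041; b = (119·(-3733/210) − 6·(-265))/(963863/6300) = -3309810/963863.
At s = 13: ĝ = (-13856755/6747041)·(13) + (-3309810/963863)·(1/13) = -2364960265/87711533.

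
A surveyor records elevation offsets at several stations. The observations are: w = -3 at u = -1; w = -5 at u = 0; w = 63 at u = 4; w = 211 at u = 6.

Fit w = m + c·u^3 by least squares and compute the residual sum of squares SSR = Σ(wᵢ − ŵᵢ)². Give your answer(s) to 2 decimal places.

Entries of MᵀM: Σ1 = 4, Σu^3 = 279, Σu^3·u^3 = 50753.
Moment sums: Σw = 266, Σu^3·w = 49611.
So MᵀM·[m, c]ᵀ = Mᵀw: [[4, 279]; [279, 50753]]·[m, c]ᵀ = [266, 49611]ᵀ.
det = 4·50753 − 279² = 125171.
m = (266·50753 − 279·49611)/125171 = -341171/125171; c = (4·49611 − 279·266)/125171 = 124230/125171.
Residuals: 89888/125171, -284684/125171, 276224/125171, -81428/125171; SSR = 1374560/125171.

SSR = 10.98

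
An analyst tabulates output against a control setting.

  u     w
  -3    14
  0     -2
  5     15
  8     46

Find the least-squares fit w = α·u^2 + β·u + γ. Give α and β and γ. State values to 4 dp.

Setting ∂/∂α … = 0 gives: 4802·α + 610·β + 98·γ = 3445;  610·α + 98·β + 10·γ = 401;  98·α + 10·β + 4·γ = 73.
(Σu^2·u^2 = 4802, Σu^2·u = 610, Σu^2 = 98, Σu·u = 98, Σu = 10, Σ1 = 4, Σu^2·w = 3445, Σu·w = 401, Σw = 73.)
Inverting the 3×3 Gram matrix, [α, β, γ]ᵀ = [47/48, -6667/3504, -287/292]ᵀ.

α = 0.9792, β = -1.9027, γ = -0.9829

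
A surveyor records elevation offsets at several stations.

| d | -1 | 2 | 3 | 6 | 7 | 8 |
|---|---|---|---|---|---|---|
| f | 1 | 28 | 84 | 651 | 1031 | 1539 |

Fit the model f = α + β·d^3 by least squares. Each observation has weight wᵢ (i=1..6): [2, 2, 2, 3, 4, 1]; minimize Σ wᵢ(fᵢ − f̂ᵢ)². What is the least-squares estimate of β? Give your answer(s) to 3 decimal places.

β = 2.997

Entries of AᵀWA: Σwᵢ·1 = 14, Σwᵢ·d^3 = 2600, Σwᵢ·d^3·d^3 = 874296.
For AᵀWf: Σwᵢ·f = 7842, Σwᵢ·d^3·f = 2629330.
det = 14·874296 − 2600² = 5480144.
α = (7842·874296 − 2600·2629330)/5480144 = 1248202/342509; β = (14·2629330 − 2600·7842)/5480144 = 4105355/1370036.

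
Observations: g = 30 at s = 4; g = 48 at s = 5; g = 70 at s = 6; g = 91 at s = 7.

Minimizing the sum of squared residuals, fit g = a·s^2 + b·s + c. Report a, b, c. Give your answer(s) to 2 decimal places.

a = 0.75, b = 12.25, c = -31.25

XᵀX·[a, b, c]ᵀ = Xᵀg reads: 4578·a + 748·b + 126·c = 8659;  748·a + 126·b + 22·c = 1417;  126·a + 22·b + 4·c = 239.
Row-reducing yields a = 3/4, b = 49/4, c = -125/4.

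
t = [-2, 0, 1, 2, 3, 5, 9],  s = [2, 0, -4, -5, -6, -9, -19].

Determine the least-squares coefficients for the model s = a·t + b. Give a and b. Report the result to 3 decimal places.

a = -1.886, b = -1.007

The normal system MᵀM·[a, b]ᵀ = Mᵀs is [[124, 18]; [18, 7]]·[a, b]ᵀ = [-252, -41]ᵀ.
Eliminating b: 7·(row 1) − 18·(row 2) gives 544·a = 7·(-252) − 18·(-41) = -1026, so a = -513/272.
Then b = ((-41) − 18·(-513/272))/7 = -137/136.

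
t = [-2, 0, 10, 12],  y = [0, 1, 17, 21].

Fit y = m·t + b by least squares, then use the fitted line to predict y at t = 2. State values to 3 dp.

AᵀA·[m, b]ᵀ = Aᵀy reads: 248·m + 20·b = 422;  20·m + 4·b = 39.
Δ = 248·4 − 20² = 592.
m = (422·4 − 20·39)/592 = 227/148; b = (248·39 − 20·422)/592 = 77/37.
At t = 2: ŷ = (227/148)·(2) + (77/37)·(1) = 381/74.

ŷ = 5.149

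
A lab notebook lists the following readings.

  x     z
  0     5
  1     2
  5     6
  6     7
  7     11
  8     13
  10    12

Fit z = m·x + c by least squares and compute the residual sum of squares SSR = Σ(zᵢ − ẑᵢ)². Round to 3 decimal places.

SSR = 21.426

Normal-equation sums: Σx·x = 275, Σx = 37, Σ1 = 7.
Right-hand side: Σx·z = 375, Σz = 56.
Determinant 275·7 − 37² = 556.
m = (375·7 − 37·56)/556 = 553/556; c = (275·56 − 37·375)/556 = 1525/556.
Residuals: 1255/556, -483/278, -477/278, -951/556, 180/139, 1279/556, -383/556; SSR = 11913/556.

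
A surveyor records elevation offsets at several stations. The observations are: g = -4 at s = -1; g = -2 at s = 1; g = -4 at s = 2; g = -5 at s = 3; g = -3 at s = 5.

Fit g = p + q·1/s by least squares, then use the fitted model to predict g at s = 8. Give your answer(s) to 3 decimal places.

ĝ = -3.654

MᵀM·[p, q]ᵀ = Mᵀg reads: 5·p + (31/30)·q = -18;  (31/30)·p + (2161/900)·q = -34/15.
Eliminating q: (2161/900)·(row 1) − (31/30)·(row 2) gives (2461/225)·p = (2161/900)·(-18) − (31/30)·(-34/15) = -3679/90, so p = -18395/4922.
Then q = ((-34/15) − (31/30)·(-18395/4922))/(2161/900) = 1635/2461.
At s = 8: ĝ = (-18395/4922)·(1) + (1635/2461)·(1/8) = -71945/19688.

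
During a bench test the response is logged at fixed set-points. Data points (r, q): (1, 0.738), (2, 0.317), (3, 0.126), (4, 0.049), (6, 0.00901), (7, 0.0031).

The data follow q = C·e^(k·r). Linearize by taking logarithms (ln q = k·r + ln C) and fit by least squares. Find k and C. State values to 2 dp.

Taking logs, ln q = k·r + ln C, so regress ln q on r.
Sums: Σr = 23.0000, Σ(r)² = 115.0000, Σln q = -17.0258, Σr·ln q = -89.5707.
Normal system: [[115.0000, 23.0000]; [23.0000, 6]]·[k, ln C]ᵀ = [-89.5707, -17.0258]ᵀ.
Solving (det = 161.0000): k = -0.90577, ln C = 0.63449, so C = exp(0.63449) = 1.88606.

k = -0.91, C = 1.89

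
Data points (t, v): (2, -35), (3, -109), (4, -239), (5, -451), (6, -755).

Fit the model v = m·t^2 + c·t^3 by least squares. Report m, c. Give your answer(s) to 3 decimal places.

Compute the Gram sums: Σt^2·t^2 = 2274, Σt^2·t^3 = 12200, Σt^3·t^3 = 67170.
Moment sums: Σt^2·v = -43400, Σt^3·v = -237974.
So AᵀA·[m, c]ᵀ = Aᵀv: [[2274, 12200]; [12200, 67170]]·[m, c]ᵀ = [-43400, -237974]ᵀ.
Eliminating c: 67170·(row 1) − 12200·(row 2) gives 3904580·m = 67170·(-43400) − 12200·(-237974) = -11895200, so m = -594760/195229.
Then c = ((-237974) − 12200·(-594760/195229))/67170 = -2918219/976145.

m = -3.046, c = -2.990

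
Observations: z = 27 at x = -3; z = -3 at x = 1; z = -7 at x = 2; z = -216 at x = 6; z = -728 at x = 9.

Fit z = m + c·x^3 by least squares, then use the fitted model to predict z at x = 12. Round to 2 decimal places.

The normal system AᵀA·[m, c]ᵀ = Aᵀz is [[5, 927]; [927, 578891]]·[m, c]ᵀ = [-927, -578156]ᵀ.
Δ = 5·578891 − 927² = 2035126.
m = ((-927)·578891 − 927·(-578156))/2035126 = -681345/2035126; c = (5·(-578156) − 927·(-927))/2035126 = -2031451/2035126.
At x = 12: ẑ = (-681345/2035126)·(1) + (-2031451/2035126)·(1728) = -3511028673/2035126.

ẑ = -1725.21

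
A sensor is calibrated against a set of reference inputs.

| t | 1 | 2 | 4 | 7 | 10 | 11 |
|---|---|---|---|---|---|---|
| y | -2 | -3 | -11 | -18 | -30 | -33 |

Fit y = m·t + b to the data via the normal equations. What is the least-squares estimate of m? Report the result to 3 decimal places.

m = -3.169

Sums needed: Σt·t = 291, Σt = 35, Σ1 = 6.
For Xᵀy: Σt·y = -841, Σy = -97.
Normal equations: [[291, 35]; [35, 6]]·[m, b]ᵀ = [-841, -97]ᵀ.
Eliminating b: 6·(row 1) − 35·(row 2) gives 521·m = 6·(-841) − 35·(-97) = -1651, so m = -1651/521.
Then b = ((-97) − 35·(-1651/521))/6 = 1208/521.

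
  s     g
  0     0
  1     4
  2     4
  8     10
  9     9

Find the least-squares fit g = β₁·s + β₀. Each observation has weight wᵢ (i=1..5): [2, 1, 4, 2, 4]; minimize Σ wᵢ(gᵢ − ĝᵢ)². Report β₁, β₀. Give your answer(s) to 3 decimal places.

With design matrix A, AᵀWA = [[469, 61]; [61, 13]] and AᵀWg = [520, 76]ᵀ.
Determinant 469·13 − 61² = 2376.
β₁ = (520·13 − 61·76)/2376 = 59/66; β₀ = (469·76 − 61·520)/2376 = 109/66.

β₁ = 0.894, β₀ = 1.652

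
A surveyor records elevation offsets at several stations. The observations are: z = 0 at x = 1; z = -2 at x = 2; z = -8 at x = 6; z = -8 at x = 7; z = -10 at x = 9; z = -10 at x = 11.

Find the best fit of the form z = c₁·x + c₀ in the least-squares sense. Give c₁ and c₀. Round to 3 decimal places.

c₁ = -1.053, c₀ = -0.018

Entries of AᵀA: Σx·x = 292, Σx = 36, Σ1 = 6.
Right-hand side: Σx·z = -308, Σz = -38.
AᵀA·[c₁, c₀]ᵀ = Aᵀz becomes [[292, 36]; [36, 6]]·[c₁, c₀]ᵀ = [-308, -38]ᵀ.
Δ = 292·6 − 36² = 456.
c₁ = ((-308)·6 − 36·(-38))/456 = -20/19; c₀ = (292·(-38) − 36·(-308))/456 = -1/57.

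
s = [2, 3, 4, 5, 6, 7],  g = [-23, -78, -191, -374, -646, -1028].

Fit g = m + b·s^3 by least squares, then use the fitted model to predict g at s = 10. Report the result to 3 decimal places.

The normal equations are: 6·m + 783·b = -2340;  783·m + 184819·b = -553404.
det = 6·184819 − 783² = 495825.
m = ((-2340)·184819 − 783·(-553404))/495825 = 279624/165275; b = (6·(-553404) − 783·(-2340))/495825 = -496068/165275.
At s = 10: ĝ = (279624/165275)·(1) + (-496068/165275)·(1000) = -495788376/165275.

ĝ = -2999.778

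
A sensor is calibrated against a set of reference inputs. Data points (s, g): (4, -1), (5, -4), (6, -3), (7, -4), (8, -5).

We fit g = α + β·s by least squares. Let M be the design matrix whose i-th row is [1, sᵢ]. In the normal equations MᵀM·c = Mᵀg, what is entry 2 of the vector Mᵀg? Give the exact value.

Entry 2 ↔ basis s, so (Mᵀg)_{2} = Σᵢ (s)·gᵢ = (4)·(-1) + (5)·(-4) + (6)·(-3) + (7)·(-4) + (8)·(-5) = -110.

-110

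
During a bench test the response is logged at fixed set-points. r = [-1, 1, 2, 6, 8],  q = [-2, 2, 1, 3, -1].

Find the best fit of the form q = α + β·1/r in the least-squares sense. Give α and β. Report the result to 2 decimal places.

Sums needed: Σ1 = 5, Σ1/r = 19/24, Σ1/r·1/r = 1321/576.
Moment sums: Σq = 3, Σ1/r·q = 39/8.
So MᵀM·[α, β]ᵀ = Mᵀq: [[5, 19/24]; [19/24, 1321/576]]·[α, β]ᵀ = [3, 39/8]ᵀ.
det = 5·(1321/576) − (19/24)² = 1561/144.
α = (3·(1321/576) − (19/24)·(39/8))/(1561/144) = 435/1561; β = (5·(39/8) − (19/24)·3)/(1561/144) = 3168/1561.

α = 0.28, β = 2.03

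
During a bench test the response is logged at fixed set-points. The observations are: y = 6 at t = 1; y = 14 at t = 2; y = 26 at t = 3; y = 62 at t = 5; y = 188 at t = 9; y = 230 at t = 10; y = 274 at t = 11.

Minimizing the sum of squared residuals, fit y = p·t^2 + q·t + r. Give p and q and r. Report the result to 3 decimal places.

p = 2.112, q = 1.565, r = 2.236

AᵀA·[p, q, r]ᵀ = Aᵀy reads: 31925·p + 3221·q + 341·r = 73228;  3221·p + 341·q + 41·r = 7428;  341·p + 41·q + 7·r = 800.
(Σt^2·t^2 = 31925, Σt^2·t = 3221, Σt^2 = 341, Σt·t = 341, Σt = 41, Σ1 = 7, Σt^2·y = 73228, Σt·y = 7428, Σy = 800.)
Row-reducing yields p = 43420/20559, q = 32174/20559, r = 15326/6853.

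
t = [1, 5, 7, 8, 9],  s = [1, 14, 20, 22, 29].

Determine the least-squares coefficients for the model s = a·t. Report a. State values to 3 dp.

a = 2.945

Normal-equation sums: Σt·t = 220.
Right-hand side: Σt·s = 648.
Normal equations: [[220]]·[a]ᵀ = [648]ᵀ.
Hence a = 648 / 220 ≈ 2.94545.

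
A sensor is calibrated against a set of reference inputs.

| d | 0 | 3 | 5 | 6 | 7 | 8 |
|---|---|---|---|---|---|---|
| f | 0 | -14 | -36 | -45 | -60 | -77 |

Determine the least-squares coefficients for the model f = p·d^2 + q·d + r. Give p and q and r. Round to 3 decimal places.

From the data, Σd^2·d^2 = 8499, Σd^2·d = 1223, Σd^2 = 183, Σd·d = 183, Σd = 29, Σ1 = 6.
Moment sums: Σd^2·f = -10514, Σd·f = -1528, Σf = -232.
MᵀM·[p, q, r]ᵀ = Mᵀf becomes [[8499, 1223, 183]; [1223, 183, 29]; [183, 29, 6]]·[p, q, r]ᵀ = [-10514, -1528, -232]ᵀ.
Row-reducing yields p = -28813/31152, q = -22687/10384, r = 1607/15576.

p = -0.925, q = -2.185, r = 0.103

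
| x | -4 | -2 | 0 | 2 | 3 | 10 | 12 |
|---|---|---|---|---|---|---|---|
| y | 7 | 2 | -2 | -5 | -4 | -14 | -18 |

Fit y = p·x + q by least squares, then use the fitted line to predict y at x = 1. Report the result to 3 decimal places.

ŷ = -1.979

Entries of MᵀM: Σx·x = 277, Σx = 21, Σ1 = 7.
For Mᵀy: Σx·y = -410, Σy = -34.
Eliminating q: 7·(row 1) − 21·(row 2) gives 1498·p = 7·(-410) − 21·(-34) = -2156, so p = -154/107.
Then q = ((-34) − 21·(-154/107))/7 = -404/749.
At x = 1: ŷ = (-154/107)·(1) + (-404/749)·(1) = -1482/749.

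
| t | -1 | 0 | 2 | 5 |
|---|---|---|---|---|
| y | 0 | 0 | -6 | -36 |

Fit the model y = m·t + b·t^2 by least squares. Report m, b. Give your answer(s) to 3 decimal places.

From the data, Σt·t = 30, Σt·t^2 = 132, Σt^2·t^2 = 642.
Moment sums: Σt·y = -192, Σt^2·y = -924.
det = 30·642 − 132² = 1836.
m = ((-192)·642 − 132·(-924))/1836 = -12/17; b = (30·(-924) − 132·(-192))/1836 = -22/17.

m = -0.706, b = -1.294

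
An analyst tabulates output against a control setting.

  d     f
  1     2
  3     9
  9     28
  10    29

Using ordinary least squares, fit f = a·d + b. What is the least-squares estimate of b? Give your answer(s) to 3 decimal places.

b = -0.617

XᵀX·[a, b]ᵀ = Xᵀf reads: 191·a + 23·b = 571;  23·a + 4·b = 68.
(Σd·d = 191, Σd = 23, Σ1 = 4, Σd·f = 571, Σf = 68.)
det = 191·4 − 23² = 235.
a = (571·4 − 23·68)/235 = 144/47; b = (191·68 − 23·571)/235 = -29/47.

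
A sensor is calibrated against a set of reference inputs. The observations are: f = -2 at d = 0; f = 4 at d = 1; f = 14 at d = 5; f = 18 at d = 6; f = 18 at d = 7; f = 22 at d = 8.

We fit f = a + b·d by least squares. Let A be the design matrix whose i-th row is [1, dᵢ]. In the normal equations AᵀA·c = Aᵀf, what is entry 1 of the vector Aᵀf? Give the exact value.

74

Entry 1 ↔ basis 1, so (Aᵀf)_{1} = Σᵢ fᵢ = (1)·(-2) + (1)·(4) + (1)·(14) + (1)·(18) + (1)·(18) + (1)·(22) = 74.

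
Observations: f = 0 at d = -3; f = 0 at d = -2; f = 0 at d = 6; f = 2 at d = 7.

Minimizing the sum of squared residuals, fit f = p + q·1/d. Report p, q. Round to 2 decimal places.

p = 0.71, q = 1.61

Entries of MᵀM: Σ1 = 4, Σ1/d = -11/21, Σ1/d·1/d = 361/882.
For Mᵀf: Σf = 2, Σ1/d·f = 2/7.
So MᵀM·[p, q]ᵀ = Mᵀf: [[4, -11/21]; [-11/21, 361/882]]·[p, q]ᵀ = [2, 2/7]ᵀ.
Eliminating q: (361/882)·(row 1) − (-11/21)·(row 2) gives (601/441)·p = (361/882)·2 − (-11/21)·(2/7) = 61/63, so p = 427/601.
Then q = ((2/7) − (-11/21)·(427/601))/(361/882) = 966/601.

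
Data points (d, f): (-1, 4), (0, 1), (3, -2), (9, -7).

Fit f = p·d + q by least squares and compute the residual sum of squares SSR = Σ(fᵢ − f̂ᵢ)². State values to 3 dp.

SSR = 2.724

Forming MᵀM = [[91, 11]; [11, 4]] and Mᵀf = [-73, -4]ᵀ gives MᵀM·[p, q]ᵀ = Mᵀf.
Eliminating q: 4·(row 1) − 11·(row 2) gives 243·p = 4·(-73) − 11·(-4) = -248, so p = -248/243.
Then q = ((-4) − 11·(-248/243))/4 = 439/243.
Residuals: 95/81, -196/243, -181/243, 92/243; SSR = 662/243.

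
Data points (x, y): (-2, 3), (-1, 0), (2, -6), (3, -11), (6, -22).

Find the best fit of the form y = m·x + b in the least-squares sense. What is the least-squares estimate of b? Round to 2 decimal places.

b = -2.33

Entries of AᵀA: Σx·x = 54, Σx = 8, Σ1 = 5.
For Aᵀy: Σx·y = -183, Σy = -36.
So AᵀA·[m, b]ᵀ = Aᵀy: [[54, 8]; [8, 5]]·[m, b]ᵀ = [-183, -36]ᵀ.
Δ = 54·5 − 8² = 206.
m = ((-183)·5 − 8·(-36))/206 = -627/206; b = (54·(-36) − 8·(-183))/206 = -240/103.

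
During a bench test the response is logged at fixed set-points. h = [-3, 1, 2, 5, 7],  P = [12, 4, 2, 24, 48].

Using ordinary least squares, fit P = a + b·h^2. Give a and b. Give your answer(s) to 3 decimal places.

a = 1.374, b = 0.945

XᵀX·[a, b]ᵀ = XᵀP reads: 5·a + 88·b = 90;  88·a + 3124·b = 3072.
(Σ1 = 5, Σh^2 = 88, Σh^2·h^2 = 3124, ΣP = 90, Σh^2·P = 3072.)
Determinant 5·3124 − 88² = 7876.
a = (90·3124 − 88·3072)/7876 = 246/179; b = (5·3072 − 88·90)/7876 = 1860/1969.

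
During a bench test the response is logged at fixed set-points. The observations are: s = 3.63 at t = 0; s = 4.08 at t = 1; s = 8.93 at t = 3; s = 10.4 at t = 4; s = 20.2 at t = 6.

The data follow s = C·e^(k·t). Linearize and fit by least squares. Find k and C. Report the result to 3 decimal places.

k = 0.295, C = 3.389

Let Y = ln s. Fitting Y = k·t + ln C by least squares:
XᵀX = [[62.0000, 14.0000]; [14.0000, 5]], rhs = [35.3757, 10.2322]ᵀ  (here Σt = 14.0000, Σ(t)² = 62.0000, Σln s = 10.2322, Σt·ln s = 35.3757).
Δ = 62.0000·5 − (14.0000)² = 114.0000; k = (35.3757·5 − 14.0000·10.2322)/114.0000 = 0.29497, ln C = (62.0000·10.2322 − 14.0000·35.3757)/114.0000 = 1.22052, so C = exp(1.22052) = 3.38895.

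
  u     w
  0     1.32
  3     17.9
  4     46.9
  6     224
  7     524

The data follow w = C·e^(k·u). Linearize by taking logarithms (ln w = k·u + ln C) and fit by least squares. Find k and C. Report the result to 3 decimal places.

Linearized form: ln w = k·u + ln C. From the 5 transformed points,
XᵀX = [[110.0000, 20.0000]; [20.0000, 5]], rhs = [100.3468, 18.6836]ᵀ  (here Σu = 20.0000, Σ(u)² = 110.0000, Σln w = 18.6836, Σu·ln w = 100.3468).
Solving (det = 150.0000): k = 0.85375, ln C = 0.32173, so C = exp(0.32173) = 1.37951.

k = 0.854, C = 1.380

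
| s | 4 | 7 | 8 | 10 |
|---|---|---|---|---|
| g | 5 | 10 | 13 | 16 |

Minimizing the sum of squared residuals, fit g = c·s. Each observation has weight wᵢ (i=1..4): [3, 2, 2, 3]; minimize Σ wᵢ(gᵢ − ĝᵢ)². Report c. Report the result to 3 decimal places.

Sums needed: Σwᵢ·s·s = 574.
Moment sums: Σwᵢ·s·g = 888.
Hence c = 888 / 574 ≈ 1.54704.

c = 1.547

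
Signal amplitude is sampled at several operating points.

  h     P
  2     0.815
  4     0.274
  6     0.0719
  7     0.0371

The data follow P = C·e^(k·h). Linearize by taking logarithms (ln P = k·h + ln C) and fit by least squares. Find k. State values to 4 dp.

With ln Pᵢ as the transformed response and hᵢ as the regressor:
Σh = 19.0000, Σ(h)² = 105.0000, Σln P = -7.4258, Σh·ln P = -44.4415.
Equations: 105.0000·k + 19.0000·ln C = -44.4415;  19.0000·k + 4·ln C = -7.4258.
Δ = 105.0000·4 − (19.0000)² = 59.0000; k = (-44.4415·4 − 19.0000·-7.4258)/59.0000 = -0.62162, ln C = (105.0000·-7.4258 − 19.0000·-44.4415)/59.0000 = 1.09624.

k = -0.6216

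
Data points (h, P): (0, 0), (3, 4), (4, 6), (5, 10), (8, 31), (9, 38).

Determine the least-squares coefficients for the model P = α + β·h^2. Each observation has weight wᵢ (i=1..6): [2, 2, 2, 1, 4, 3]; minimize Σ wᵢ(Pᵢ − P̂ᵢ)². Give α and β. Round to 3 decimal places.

Forming AᵀWA = [[14, 574]; [574, 37366]] and AᵀWP = [268, 17684]ᵀ gives AᵀWA·[α, β]ᵀ = AᵀWP.
Eliminating β: 37366·(row 1) − 574·(row 2) gives 193648·α = 37366·268 − 574·17684 = -136528, so α = -1219/1729.
Then β = (17684 − 574·(-1219/1729))/37366 = 837/1729.

α = -0.705, β = 0.484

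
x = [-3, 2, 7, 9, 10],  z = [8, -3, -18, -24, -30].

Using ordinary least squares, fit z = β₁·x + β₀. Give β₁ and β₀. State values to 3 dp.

Setting ∂/∂β₁ … = 0 gives: 243·β₁ + 25·β₀ = -672;  25·β₁ + 5·β₀ = -67.
(Σx·x = 243, Σx = 25, Σ1 = 5, Σx·z = -672, Σz = -67.)
det = 243·5 − 25² = 590.
β₁ = ((-672)·5 − 25·(-67))/590 = -337/118; β₀ = (243·(-67) − 25·(-672))/590 = 519/590.

β₁ = -2.856, β₀ = 0.880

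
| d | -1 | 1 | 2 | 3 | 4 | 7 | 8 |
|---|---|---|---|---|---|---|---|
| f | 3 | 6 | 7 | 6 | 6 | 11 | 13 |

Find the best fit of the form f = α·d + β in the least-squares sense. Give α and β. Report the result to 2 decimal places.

Sums needed: Σd·d = 144, Σd = 24, Σ1 = 7.
Moment sums: Σd·f = 240, Σf = 52.
AᵀA·[α, β]ᵀ = Aᵀf becomes [[144, 24]; [24, 7]]·[α, β]ᵀ = [240, 52]ᵀ.
det = 144·7 − 24² = 432.
α = (240·7 − 24·52)/432 = 1; β = (144·52 − 24·240)/432 = 4.

α = 1.00, β = 4.00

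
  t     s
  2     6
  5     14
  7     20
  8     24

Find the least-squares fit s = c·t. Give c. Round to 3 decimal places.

c = 2.915

With design matrix A, AᵀA = [[142]] and Aᵀs = [414]ᵀ.
Hence c = 414 / 142 ≈ 2.91549.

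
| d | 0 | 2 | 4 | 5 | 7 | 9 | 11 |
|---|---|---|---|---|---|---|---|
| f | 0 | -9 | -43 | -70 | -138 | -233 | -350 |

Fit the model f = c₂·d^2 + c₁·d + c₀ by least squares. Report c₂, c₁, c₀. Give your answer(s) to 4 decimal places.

Forming XᵀX = [[24500, 2600, 296]; [2600, 296, 38]; [296, 38, 7]] and Xᵀf = [-70459, -7453, -843]ᵀ gives XᵀX·[c₂, c₁, c₀]ᵀ = Xᵀf.
Inverting the 3×3 Gram matrix, [c₂, c₁, c₀]ᵀ = [-155259/51772, 58643/51772, 6031/25886]ᵀ.

c₂ = -2.9989, c₁ = 1.1327, c₀ = 0.2330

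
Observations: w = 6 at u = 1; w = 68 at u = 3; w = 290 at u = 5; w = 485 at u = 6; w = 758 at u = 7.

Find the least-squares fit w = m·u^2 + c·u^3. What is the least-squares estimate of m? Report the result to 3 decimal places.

From the data, Σu^2·u^2 = 4404, Σu^2·u^3 = 27952, Σu^3·u^3 = 180660.
Moment sums: Σu^2·w = 62470, Σu^3·w = 402846.
So AᵀA·[m, c]ᵀ = Aᵀw: [[4404, 27952]; [27952, 180660]]·[m, c]ᵀ = [62470, 402846]ᵀ.
Eliminating c: 180660·(row 1) − 27952·(row 2) gives 14312336·m = 180660·62470 − 27952·402846 = 25478808, so m = 3184851/1789042.
Then c = (402846 − 27952·(3184851/1789042))/180660 = 3496543/1789042.

m = 1.780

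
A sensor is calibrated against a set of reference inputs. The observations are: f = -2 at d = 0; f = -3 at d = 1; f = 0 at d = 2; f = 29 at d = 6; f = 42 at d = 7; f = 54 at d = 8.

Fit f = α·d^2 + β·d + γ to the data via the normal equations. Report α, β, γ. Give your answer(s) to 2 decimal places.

α = 0.96, β = -0.46, γ = -2.70

Compute the Gram sums: Σd^2·d^2 = 7810, Σd^2·d = 1080, Σd^2 = 154, Σd·d = 154, Σd = 24, Σ1 = 6.
Moment sums: Σd^2·f = 6555, Σd·f = 897, Σf = 120.
Normal equations: [[7810, 1080, 154]; [1080, 154, 24]; [154, 24, 6]]·[α, β, γ]ᵀ = [6555, 897, 120]ᵀ.
Row-reducing yields α = 417/436, β = -2919/6322, γ = -34155/12644.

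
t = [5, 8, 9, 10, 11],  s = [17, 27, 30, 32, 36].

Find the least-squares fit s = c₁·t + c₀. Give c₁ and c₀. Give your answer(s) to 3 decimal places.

Setting ∂/∂c₁ … = 0 gives: 391·c₁ + 43·c₀ = 1287;  43·c₁ + 5·c₀ = 142.
Eliminating c₀: 5·(row 1) − 43·(row 2) gives 106·c₁ = 5·1287 − 43·142 = 329, so c₁ = 329/106.
Then c₀ = (142 − 43·(329/106))/5 = 181/106.

c₁ = 3.104, c₀ = 1.708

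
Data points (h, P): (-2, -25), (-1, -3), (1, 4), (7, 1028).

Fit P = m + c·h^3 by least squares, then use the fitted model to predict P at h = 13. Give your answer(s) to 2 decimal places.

P̂ = 6584.85

Normal-equation sums: Σ1 = 4, Σh^3 = 335, Σh^3·h^3 = 117715.
For MᵀP: ΣP = 1004, Σh^3·P = 352811.
Eliminating c: 117715·(row 1) − 335·(row 2) gives 358635·m = 117715·1004 − 335·352811 = -5825, so m = -1165/71727.
Then c = (352811 − 335·(-1165/71727))/117715 = 1074904/358635.
At h = 13: P̂ = (-1165/71727)·(1) + (1074904/358635)·(2197) = 2361558263/358635.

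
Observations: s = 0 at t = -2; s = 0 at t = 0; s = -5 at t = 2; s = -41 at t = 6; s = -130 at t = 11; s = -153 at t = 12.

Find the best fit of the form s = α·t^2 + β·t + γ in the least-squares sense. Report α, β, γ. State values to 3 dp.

α = -0.968, β = -1.225, γ = 0.955

Normal-equation sums: Σt^2·t^2 = 36705, Σt^2·t = 3275, Σt^2 = 309, Σt·t = 309, Σt = 29, Σ1 = 6.
Moment sums: Σt^2·s = -39258, Σt·s = -3522, Σs = -329.
So XᵀX·[α, β, γ]ᵀ = Xᵀs: [[36705, 3275, 309]; [3275, 309, 29]; [309, 29, 6]]·[α, β, γ]ᵀ = [-39258, -3522, -329]ᵀ.
Inverting the 3×3 Gram matrix, [α, β, γ]ᵀ = [-977611/1009668, -412431/336556, 43807/45894]ᵀ.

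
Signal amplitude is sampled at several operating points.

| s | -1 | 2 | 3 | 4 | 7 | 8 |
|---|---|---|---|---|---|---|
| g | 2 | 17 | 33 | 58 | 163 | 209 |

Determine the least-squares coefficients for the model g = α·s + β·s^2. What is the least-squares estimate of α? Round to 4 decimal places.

Setting ∂/∂α … = 0 gives: 143·α + 953·β = 3176;  953·α + 6851·β = 22658.
(Σs·s = 143, Σs·s^2 = 953, Σs^2·s^2 = 6851, Σs·g = 3176, Σs^2·g = 22658.)
det = 143·6851 − 953² = 71484.
α = (3176·6851 − 953·22658)/71484 = 27617/11914; β = (143·22658 − 953·3176)/71484 = 35561/11914.

α = 2.3180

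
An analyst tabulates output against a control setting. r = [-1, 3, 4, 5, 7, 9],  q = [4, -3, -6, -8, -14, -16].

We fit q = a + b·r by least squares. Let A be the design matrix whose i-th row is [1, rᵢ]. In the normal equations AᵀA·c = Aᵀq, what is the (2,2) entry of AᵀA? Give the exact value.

181

Row 2 ↔ basis r, column 2 ↔ basis r, so (AᵀA)_{2,2} = Σᵢ (r)·(r) = (-1)·(-1) + (3)·(3) + (4)·(4) + (5)·(5) + (7)·(7) + (9)·(9) = 181.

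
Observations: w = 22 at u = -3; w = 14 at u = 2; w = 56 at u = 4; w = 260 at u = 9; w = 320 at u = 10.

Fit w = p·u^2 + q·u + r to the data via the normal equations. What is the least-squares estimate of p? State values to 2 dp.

p = 3.03

Sums needed: Σu^2·u^2 = 16914, Σu^2·u = 1774, Σu^2 = 210, Σu·u = 210, Σu = 22, Σ1 = 5.
Right-hand side: Σu^2·w = 54210, Σu·w = 5726, Σw = 672.
Normal equations: [[16914, 1774, 210]; [1774, 210, 22]; [210, 22, 5]]·[p, q, r]ᵀ = [54210, 5726, 672]ᵀ.
Inverting the 3×3 Gram matrix, [p, q, r]ᵀ = [91843/30272, 50907/30272, -1605/3784]ᵀ.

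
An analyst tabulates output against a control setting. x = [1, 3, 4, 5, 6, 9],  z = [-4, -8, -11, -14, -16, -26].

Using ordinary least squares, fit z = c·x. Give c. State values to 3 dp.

With design matrix M, MᵀM = [[168]] and Mᵀz = [-472]ᵀ.
c = (-472)/168 = -2.80952.

c = -2.810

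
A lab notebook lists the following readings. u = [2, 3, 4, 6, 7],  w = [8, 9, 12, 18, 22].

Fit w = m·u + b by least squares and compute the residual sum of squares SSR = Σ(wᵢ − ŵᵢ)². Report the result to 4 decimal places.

The normal system AᵀA·[m, b]ᵀ = Aᵀw is [[114, 22]; [22, 5]]·[m, b]ᵀ = [353, 69]ᵀ.
det = 114·5 − 22² = 86.
m = (353·5 − 22·69)/86 = 247/86; b = (114·69 − 22·353)/86 = 50/43.
Residuals: 47/43, -67/86, -28/43, -17/43, 63/86; SSR = 251/86.

SSR = 2.9186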